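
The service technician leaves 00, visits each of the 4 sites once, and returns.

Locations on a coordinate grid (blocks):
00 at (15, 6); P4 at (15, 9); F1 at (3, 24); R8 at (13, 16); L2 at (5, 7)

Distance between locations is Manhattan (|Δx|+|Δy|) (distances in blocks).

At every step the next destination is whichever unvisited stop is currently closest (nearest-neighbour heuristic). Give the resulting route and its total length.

At 00 the remaining stops are P4 3, L2 11, R8 12, F1 30; go to P4.
At P4 the remaining stops are R8 9, L2 12, F1 27; go to R8.
At R8 the remaining stops are L2 17, F1 18; go to L2.
At L2 the remaining stops are F1 19; go to F1.
Return F1→00: 30.
Total = 3 + 9 + 17 + 19 + 30 = 78.

Total distance 78 blocks via the nearest-neighbour route 00 → P4 → R8 → L2 → F1 → 00.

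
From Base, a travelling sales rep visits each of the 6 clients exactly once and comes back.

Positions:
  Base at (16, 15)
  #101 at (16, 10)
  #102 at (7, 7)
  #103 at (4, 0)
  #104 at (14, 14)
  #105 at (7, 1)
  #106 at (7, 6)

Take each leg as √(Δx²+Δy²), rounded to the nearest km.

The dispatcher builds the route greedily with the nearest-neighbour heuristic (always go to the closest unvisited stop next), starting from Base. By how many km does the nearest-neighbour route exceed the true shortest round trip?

Base: #104=2, #101=5, #102=12, #106=13, #105=17, #103=19 ⇒ #104
#104: #101=4, #102=10, #106=11, #105=15, #103=17 ⇒ #101
#101: #102=9, #106=10, #105=13, #103=16 ⇒ #102
#102: #106=1, #105=6, #103=8 ⇒ #106
#106: #105=5, #103=7 ⇒ #105
#105: #103=3 ⇒ #103
NN route Base → #104 → #101 → #102 → #106 → #105 → #103 → Base costs 43.
Optimal: Base → #101 → #105 → #103 → #106 → #102 → #104 → Base costs 41 (by enumerating all 360 distinct tours).
Excess = 43 − 41 = 2.

2 km longer than the optimal tour.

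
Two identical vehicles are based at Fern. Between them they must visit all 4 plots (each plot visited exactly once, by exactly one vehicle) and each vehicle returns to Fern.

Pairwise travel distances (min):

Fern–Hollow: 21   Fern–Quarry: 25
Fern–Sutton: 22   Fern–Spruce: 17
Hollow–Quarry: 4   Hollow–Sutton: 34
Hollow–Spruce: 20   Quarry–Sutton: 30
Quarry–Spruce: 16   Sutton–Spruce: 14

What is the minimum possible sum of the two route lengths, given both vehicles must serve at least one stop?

There are 2^3 − 1 = 7 ways to divide the 4 stops into two non-empty groups. For each, the best each vehicle can do is its own shortest tour through its group:
  {Hollow} + {Quarry, Sutton, Spruce}: 42 + 77 = 119
  {Quarry} + {Hollow, Sutton, Spruce}: 50 + 77 = 127
  {Hollow, Quarry} + {Sutton, Spruce}: 50 + 53 = 103
  {Sutton} + {Hollow, Quarry, Spruce}: 44 + 58 = 102
  {Hollow, Sutton} + {Quarry, Spruce}: 77 + 58 = 135
  {Quarry, Sutton} + {Hollow, Spruce}: 77 + 58 = 135
  … (7 splits in total)
Best: vehicle 1 Fern → Sutton → Fern = 44; vehicle 2 Fern → Hollow → Quarry → Spruce → Fern = 58; combined 102.

Minimum combined distance: 102 min.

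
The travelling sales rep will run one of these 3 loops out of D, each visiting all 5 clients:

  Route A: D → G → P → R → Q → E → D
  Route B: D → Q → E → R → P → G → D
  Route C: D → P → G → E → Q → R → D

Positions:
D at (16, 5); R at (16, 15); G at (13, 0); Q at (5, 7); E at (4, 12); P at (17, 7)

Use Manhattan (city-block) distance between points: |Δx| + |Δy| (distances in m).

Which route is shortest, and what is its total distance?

62 m — Route B is the shortest.

Route A: 8 + 11 + 9 + 19 + 6 + 19 = 72
Route B: 13 + 6 + 15 + 9 + 11 + 8 = 62
Route C: 3 + 11 + 21 + 6 + 19 + 10 = 70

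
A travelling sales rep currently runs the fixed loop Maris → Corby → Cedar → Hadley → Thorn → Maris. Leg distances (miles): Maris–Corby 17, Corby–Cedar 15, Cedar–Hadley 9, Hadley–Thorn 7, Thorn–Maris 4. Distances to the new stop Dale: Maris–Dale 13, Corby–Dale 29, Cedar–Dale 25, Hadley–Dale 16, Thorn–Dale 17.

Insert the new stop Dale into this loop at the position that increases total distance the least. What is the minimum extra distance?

Insertion cost between consecutive stops i–j is d(i,Dale) + d(Dale,j) − d(i,j):
  between Maris and Corby: 13 + 29 − 17 = 25
  between Corby and Cedar: 29 + 25 − 15 = 39
  between Cedar and Hadley: 25 + 16 − 9 = 32
  between Hadley and Thorn: 16 + 17 − 7 = 26
  between Thorn and Maris: 17 + 13 − 4 = 26
Cheapest insertion is between Maris and Corby, adding 25.
New total = 52 + 25 = 77.

+25 miles — insert Dale between Maris and Corby.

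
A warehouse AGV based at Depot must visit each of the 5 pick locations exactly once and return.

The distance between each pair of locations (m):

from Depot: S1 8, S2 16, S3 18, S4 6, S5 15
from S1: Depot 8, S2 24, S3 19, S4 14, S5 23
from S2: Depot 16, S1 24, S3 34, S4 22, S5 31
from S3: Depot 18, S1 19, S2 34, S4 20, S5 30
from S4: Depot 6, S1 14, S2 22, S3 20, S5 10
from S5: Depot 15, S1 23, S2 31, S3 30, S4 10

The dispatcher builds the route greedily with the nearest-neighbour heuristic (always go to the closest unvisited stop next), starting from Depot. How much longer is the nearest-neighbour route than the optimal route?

The nearest-neighbour route is 4 m longer than optimal.

Depot: S4=6, S1=8, S5=15, S2=16, S3=18 ⇒ S4
S4: S5=10, S1=14, S3=20, S2=22 ⇒ S5
S5: S1=23, S3=30, S2=31 ⇒ S1
S1: S3=19, S2=24 ⇒ S3
S3: S2=34 ⇒ S2
NN route Depot → S4 → S5 → S1 → S3 → S2 → Depot costs 108.
Optimal: Depot → S1 → S3 → S4 → S5 → S2 → Depot costs 104 (by enumerating all 60 distinct tours).
Excess = 108 − 104 = 4.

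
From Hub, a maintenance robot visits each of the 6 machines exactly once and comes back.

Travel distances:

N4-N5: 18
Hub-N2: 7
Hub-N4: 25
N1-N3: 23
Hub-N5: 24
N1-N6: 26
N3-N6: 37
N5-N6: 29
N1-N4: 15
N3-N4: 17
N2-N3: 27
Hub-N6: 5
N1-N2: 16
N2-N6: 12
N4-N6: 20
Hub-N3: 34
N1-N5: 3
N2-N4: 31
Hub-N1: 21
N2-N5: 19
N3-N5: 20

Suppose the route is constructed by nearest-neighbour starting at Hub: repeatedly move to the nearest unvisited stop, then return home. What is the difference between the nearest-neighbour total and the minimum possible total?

Hub: N6=5, N2=7, N1=21, N5=24, N4=25, N3=34 ⇒ N6
N6: N2=12, N4=20, N1=26, N5=29, N3=37 ⇒ N2
N2: N1=16, N5=19, N3=27, N4=31 ⇒ N1
N1: N5=3, N4=15, N3=23 ⇒ N5
N5: N4=18, N3=20 ⇒ N4
N4: N3=17 ⇒ N3
NN route Hub → N6 → N2 → N1 → N5 → N4 → N3 → Hub costs 105.
Optimal: Hub → N2 → N1 → N5 → N3 → N4 → N6 → Hub costs 88 (by enumerating all 360 distinct tours).
Excess = 105 − 88 = 17.

Excess over optimum: 17.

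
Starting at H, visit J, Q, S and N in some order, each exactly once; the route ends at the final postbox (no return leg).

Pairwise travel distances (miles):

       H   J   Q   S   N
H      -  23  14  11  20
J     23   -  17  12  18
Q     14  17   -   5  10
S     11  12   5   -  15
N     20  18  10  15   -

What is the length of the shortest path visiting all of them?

Minimum one-way distance = 44 miles.

There are 4! = 24 possible orderings.
H - J - Q - S - N: 23+17+5+15 = 60
H - J - Q - N - S: 23+17+10+15 = 65
H - J - S - Q - N: 23+12+5+10 = 50
H - J - S - N - Q: 23+12+15+10 = 60
H - J - N - Q - S: 23+18+10+5 = 56
H - J - N - S - Q: 23+18+15+5 = 61
H - Q - J - S - N: 14+17+12+15 = 58
H - Q - J - N - S: 14+17+18+15 = 64
H - Q - S - J - N: 14+5+12+18 = 49
H - Q - S - N - J: 14+5+15+18 = 52
H - Q - N - J - S: 14+10+18+12 = 54
H - Q - N - S - J: 14+10+15+12 = 51
H - S - J - Q - N: 11+12+17+10 = 50
H - S - J - N - Q: 11+12+18+10 = 51
… (10 more)
H - S - Q - N - J: 11+5+10+18 = 44  ← best
The minimum is 44.
One shortest path: H → S → Q → N → J.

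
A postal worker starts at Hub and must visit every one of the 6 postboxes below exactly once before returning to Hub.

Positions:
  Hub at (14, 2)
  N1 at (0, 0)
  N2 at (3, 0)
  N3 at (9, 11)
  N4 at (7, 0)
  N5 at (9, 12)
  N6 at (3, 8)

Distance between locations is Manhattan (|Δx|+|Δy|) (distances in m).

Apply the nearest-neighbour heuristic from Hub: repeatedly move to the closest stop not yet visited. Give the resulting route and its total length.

Nearest-neighbour total = 52 m; route Hub → N4 → N2 → N1 → N6 → N3 → N5 → Hub.

Hub → [N4:9 / N2:13 / N3:14 / N5:15 / N1:16 / N6:17] → N4 (9)
N4 → [N2:4 / N1:7 / N6:12 / N3:13 / N5:14] → N2 (4)
N2 → [N1:3 / N6:8 / N3:17 / N5:18] → N1 (3)
N1 → [N6:11 / N3:20 / N5:21] → N6 (11)
N6 → [N3:9 / N5:10] → N3 (9)
N3 → [N5:1] → N5 (1)
Return N5→Hub: 15.
Total = 9 + 4 + 3 + 11 + 9 + 1 + 15 = 52.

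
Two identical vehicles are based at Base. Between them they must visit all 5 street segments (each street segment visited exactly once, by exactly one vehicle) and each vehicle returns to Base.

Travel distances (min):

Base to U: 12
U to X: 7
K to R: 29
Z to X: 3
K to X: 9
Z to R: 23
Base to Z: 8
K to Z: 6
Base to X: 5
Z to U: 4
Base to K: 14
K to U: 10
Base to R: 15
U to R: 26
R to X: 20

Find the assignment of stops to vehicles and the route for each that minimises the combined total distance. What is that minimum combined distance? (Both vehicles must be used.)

There are 2^4 − 1 = 15 ways to divide the 5 stops into two non-empty groups. For each, the best each vehicle can do is its own shortest tour through its group:
  {K} + {Z, U, R, X}: 28 + 53 = 81
  {Z} + {K, U, R, X}: 16 + 65 = 81
  {K, Z} + {U, R, X}: 28 + 53 = 81
  {U} + {K, Z, R, X}: 24 + 58 = 82
  {K, U} + {Z, R, X}: 36 + 46 = 82
  {Z, U} + {K, R, X}: 24 + 58 = 82
  … (15 splits in total)
  {R} + {K, Z, U, X}: 30 + 36 = 66  ← best
Best: vehicle 1 Base → R → Base = 30; vehicle 2 Base → K → Z → U → X → Base = 36; combined 66.

Minimum combined distance: 66 min.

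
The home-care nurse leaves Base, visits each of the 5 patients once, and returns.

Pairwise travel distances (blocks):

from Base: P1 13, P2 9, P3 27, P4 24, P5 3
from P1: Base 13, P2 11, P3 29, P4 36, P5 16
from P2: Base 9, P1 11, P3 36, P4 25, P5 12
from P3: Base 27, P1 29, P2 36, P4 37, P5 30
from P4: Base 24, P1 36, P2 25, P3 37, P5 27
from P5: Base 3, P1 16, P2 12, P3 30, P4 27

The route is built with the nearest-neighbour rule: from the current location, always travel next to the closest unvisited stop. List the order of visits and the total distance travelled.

Nearest-neighbour total = 116 blocks; route Base → P5 → P2 → P1 → P3 → P4 → Base.

From Base: distances to unvisited — P5=3, P2=9, P1=13, P4=24, P3=27. Nearest is P5 (3).
From P5: distances to unvisited — P2=12, P1=16, P4=27, P3=30. Nearest is P2 (12).
From P2: distances to unvisited — P1=11, P4=25, P3=36. Nearest is P1 (11).
From P1: distances to unvisited — P3=29, P4=36. Nearest is P3 (29).
From P3: distances to unvisited — P4=37. Nearest is P4 (37).
Return P4→Base: 24.
Total = 3 + 12 + 11 + 29 + 37 + 24 = 116.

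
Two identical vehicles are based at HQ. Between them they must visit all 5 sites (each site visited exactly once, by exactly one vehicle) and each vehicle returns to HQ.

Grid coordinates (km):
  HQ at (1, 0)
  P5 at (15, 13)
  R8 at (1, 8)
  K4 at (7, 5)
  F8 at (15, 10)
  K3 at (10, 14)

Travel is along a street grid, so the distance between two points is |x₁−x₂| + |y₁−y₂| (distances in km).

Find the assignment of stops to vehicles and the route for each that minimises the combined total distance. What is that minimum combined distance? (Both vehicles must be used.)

Minimum combined distance: 72 km.

Try each way of splitting the stops between the two vehicles (each non-empty) and, for each split, find the best tour for each vehicle:
  {P5} + {R8, K4, F8, K3}: 54 + 56 = 110
  {R8} + {P5, K4, F8, K3}: 16 + 56 = 72
  {P5, R8} + {K4, F8, K3}: 54 + 56 = 110
  {K4} + {P5, R8, F8, K3}: 22 + 56 = 78
  {P5, K4} + {R8, F8, K3}: 54 + 56 = 110
  {R8, K4} + {P5, F8, K3}: 28 + 56 = 84
  … (15 splits in total)
Best: vehicle 1 HQ → R8 → HQ = 16; vehicle 2 HQ → K4 → F8 → P5 → K3 → HQ = 56; combined 72.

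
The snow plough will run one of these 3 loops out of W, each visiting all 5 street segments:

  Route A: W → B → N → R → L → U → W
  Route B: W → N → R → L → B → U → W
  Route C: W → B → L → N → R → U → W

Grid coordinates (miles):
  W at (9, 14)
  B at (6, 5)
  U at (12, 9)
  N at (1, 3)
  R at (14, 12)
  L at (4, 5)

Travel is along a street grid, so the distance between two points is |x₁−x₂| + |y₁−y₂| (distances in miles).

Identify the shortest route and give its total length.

54 miles — Route C is the shortest.

Route A: 12 + 7 + 22 + 17 + 12 + 8 = 78
Route B: 19 + 22 + 17 + 2 + 10 + 8 = 78
Route C: 12 + 2 + 5 + 22 + 5 + 8 = 54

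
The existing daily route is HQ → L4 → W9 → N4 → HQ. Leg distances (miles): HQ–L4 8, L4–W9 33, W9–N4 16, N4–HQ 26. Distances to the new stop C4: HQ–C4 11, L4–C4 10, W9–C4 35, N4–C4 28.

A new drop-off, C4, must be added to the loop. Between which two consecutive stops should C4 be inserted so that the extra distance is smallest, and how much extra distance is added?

Adding 12 miles by placing C4 on the L4–W9 leg.

Insertion cost between consecutive stops i–j is d(i,C4) + d(C4,j) − d(i,j):
  between HQ and L4: 11 + 10 − 8 = 13
  between L4 and W9: 10 + 35 − 33 = 12
  between W9 and N4: 35 + 28 − 16 = 47
  between N4 and HQ: 28 + 11 − 26 = 13
Cheapest insertion is between L4 and W9, adding 12.
New total = 83 + 12 = 95.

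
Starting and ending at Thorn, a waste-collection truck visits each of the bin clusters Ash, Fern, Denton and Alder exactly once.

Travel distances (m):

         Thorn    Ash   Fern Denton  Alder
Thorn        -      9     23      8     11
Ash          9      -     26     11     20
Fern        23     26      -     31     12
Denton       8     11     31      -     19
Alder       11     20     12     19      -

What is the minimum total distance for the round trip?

With 4 stops there are 4!/2 = 12 distinct round trips (a route and its reverse cost the same).
Thorn - Ash - Fern - Denton - Alder - Thorn: 9+26+31+19+11 = 96
Thorn - Ash - Fern - Alder - Denton - Thorn: 9+26+12+19+8 = 74
Thorn - Ash - Denton - Fern - Alder - Thorn: 9+11+31+12+11 = 74
Thorn - Ash - Denton - Alder - Fern - Thorn: 9+11+19+12+23 = 74
Thorn - Ash - Alder - Fern - Denton - Thorn: 9+20+12+31+8 = 80
Thorn - Ash - Alder - Denton - Fern - Thorn: 9+20+19+31+23 = 102
Thorn - Fern - Ash - Denton - Alder - Thorn: 23+26+11+19+11 = 90
Thorn - Fern - Ash - Alder - Denton - Thorn: 23+26+20+19+8 = 96
Thorn - Fern - Denton - Ash - Alder - Thorn: 23+31+11+20+11 = 96
Thorn - Fern - Alder - Ash - Denton - Thorn: 23+12+20+11+8 = 74
Thorn - Denton - Ash - Fern - Alder - Thorn: 8+11+26+12+11 = 68
Thorn - Denton - Fern - Ash - Alder - Thorn: 8+31+26+20+11 = 96
The minimum is 68.
One optimal route: Thorn → Denton → Ash → Fern → Alder → Thorn (or its reverse).

Minimum total distance: 68 m.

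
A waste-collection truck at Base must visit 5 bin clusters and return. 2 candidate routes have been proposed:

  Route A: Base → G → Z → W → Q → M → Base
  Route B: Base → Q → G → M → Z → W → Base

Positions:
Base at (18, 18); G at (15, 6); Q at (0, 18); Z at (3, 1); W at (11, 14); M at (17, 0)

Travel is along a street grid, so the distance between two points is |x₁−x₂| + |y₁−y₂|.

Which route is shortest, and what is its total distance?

Route A: 15 + 17 + 21 + 15 + 35 + 19 = 122
Route B: 18 + 27 + 8 + 15 + 21 + 11 = 100

100 — Route B is the shortest.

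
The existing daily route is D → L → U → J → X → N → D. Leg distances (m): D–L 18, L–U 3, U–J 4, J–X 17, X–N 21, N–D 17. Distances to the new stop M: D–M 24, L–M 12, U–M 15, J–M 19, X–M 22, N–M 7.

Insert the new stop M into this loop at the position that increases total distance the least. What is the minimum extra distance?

Insertion cost between consecutive stops i–j is d(i,M) + d(M,j) − d(i,j):
  between D and L: 24 + 12 − 18 = 18
  between L and U: 12 + 15 − 3 = 24
  between U and J: 15 + 19 − 4 = 30
  between J and X: 19 + 22 − 17 = 24
  between X and N: 22 + 7 − 21 = 8
  between N and D: 7 + 24 − 17 = 14
Cheapest insertion is between X and N, adding 8.
New total = 80 + 8 = 88.

+8 m — insert M between X and N.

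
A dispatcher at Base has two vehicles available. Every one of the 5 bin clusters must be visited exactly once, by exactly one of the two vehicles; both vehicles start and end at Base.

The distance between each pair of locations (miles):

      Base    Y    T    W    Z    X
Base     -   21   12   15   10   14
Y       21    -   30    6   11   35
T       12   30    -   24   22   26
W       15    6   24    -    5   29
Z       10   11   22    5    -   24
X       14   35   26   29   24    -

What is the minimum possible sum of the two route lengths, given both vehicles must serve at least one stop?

91 miles — the smallest possible combined total.

Try each way of splitting the stops between the two vehicles (each non-empty) and, for each split, find the best tour for each vehicle:
  {Y} + {T, W, Z, X}: 42 + 79 = 121
  {T} + {Y, W, Z, X}: 24 + 70 = 94
  {Y, T} + {W, Z, X}: 63 + 58 = 121
  {W} + {Y, T, Z, X}: 30 + 91 = 121
  {Y, W} + {T, Z, X}: 42 + 72 = 114
  {T, W} + {Y, Z, X}: 51 + 70 = 121
  … (15 splits in total)
  {Y, T, W, Z} + {X}: 63 + 28 = 91  ← best
Best: vehicle 1 Base → T → Y → W → Z → Base = 63; vehicle 2 Base → X → Base = 28; combined 91.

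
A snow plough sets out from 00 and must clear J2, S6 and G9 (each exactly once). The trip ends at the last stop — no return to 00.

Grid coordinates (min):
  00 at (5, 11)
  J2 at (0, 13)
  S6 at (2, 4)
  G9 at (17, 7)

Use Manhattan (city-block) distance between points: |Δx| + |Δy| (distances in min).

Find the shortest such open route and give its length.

36 min — the minimum one-way total.

There are 3! = 6 possible orderings.
00 - J2 - S6 - G9: 7+11+18 = 36
00 - J2 - G9 - S6: 7+23+18 = 48
00 - S6 - J2 - G9: 10+11+23 = 44
00 - S6 - G9 - J2: 10+18+23 = 51
00 - G9 - J2 - S6: 16+23+11 = 50
00 - G9 - S6 - J2: 16+18+11 = 45
The minimum is 36.
One shortest path: 00 → J2 → S6 → G9.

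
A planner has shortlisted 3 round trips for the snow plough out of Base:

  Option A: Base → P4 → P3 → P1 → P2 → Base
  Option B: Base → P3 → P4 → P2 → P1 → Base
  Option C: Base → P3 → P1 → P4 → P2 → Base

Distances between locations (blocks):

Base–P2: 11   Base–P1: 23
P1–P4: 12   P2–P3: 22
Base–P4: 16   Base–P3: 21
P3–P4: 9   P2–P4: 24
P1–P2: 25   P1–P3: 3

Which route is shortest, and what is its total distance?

Option A: 16 + 9 + 3 + 25 + 11 = 64
Option B: 21 + 9 + 24 + 25 + 23 = 102
Option C: 21 + 3 + 12 + 24 + 11 = 71

64 blocks — Option A is the shortest.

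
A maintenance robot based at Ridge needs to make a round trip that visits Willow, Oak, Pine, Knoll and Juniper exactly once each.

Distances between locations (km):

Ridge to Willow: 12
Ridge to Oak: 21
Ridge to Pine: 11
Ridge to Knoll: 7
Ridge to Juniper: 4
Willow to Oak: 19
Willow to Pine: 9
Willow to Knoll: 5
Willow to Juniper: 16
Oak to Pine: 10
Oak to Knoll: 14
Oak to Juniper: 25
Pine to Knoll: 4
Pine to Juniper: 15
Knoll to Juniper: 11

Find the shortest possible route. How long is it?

60 km — the shortest possible round trip.

There are 60 distinct closed tours to check (reversals are equivalent).
Ridge→Willow→Oak→Pine→Knoll→Juniper→Ridge: 12+19+10+4+11+4 = 60
Ridge→Willow→Oak→Pine→Juniper→Knoll→Ridge: 12+19+10+15+11+7 = 74
Ridge→Willow→Oak→Knoll→Pine→Juniper→Ridge: 12+19+14+4+15+4 = 68
Ridge→Willow→Oak→Knoll→Juniper→Pine→Ridge: 12+19+14+11+15+11 = 82
Ridge→Willow→Oak→Juniper→Pine→Knoll→Ridge: 12+19+25+15+4+7 = 82
Ridge→Willow→Oak→Juniper→Knoll→Pine→Ridge: 12+19+25+11+4+11 = 82
Ridge→Willow→Pine→Oak→Knoll→Juniper→Ridge: 12+9+10+14+11+4 = 60
Ridge→Willow→Pine→Oak→Juniper→Knoll→Ridge: 12+9+10+25+11+7 = 74
Ridge→Willow→Pine→Knoll→Oak→Juniper→Ridge: 12+9+4+14+25+4 = 68
Ridge→Willow→Pine→Knoll→Juniper→Oak→Ridge: 12+9+4+11+25+21 = 82
Ridge→Willow→Pine→Juniper→Oak→Knoll→Ridge: 12+9+15+25+14+7 = 82
Ridge→Willow→Pine→Juniper→Knoll→Oak→Ridge: 12+9+15+11+14+21 = 82
Ridge→Willow→Knoll→Oak→Pine→Juniper→Ridge: 12+5+14+10+15+4 = 60
Ridge→Willow→Knoll→Oak→Juniper→Pine→Ridge: 12+5+14+25+15+11 = 82
… (46 more)
The minimum is 60.
One optimal route: Ridge → Willow → Oak → Pine → Knoll → Juniper → Ridge (or its reverse).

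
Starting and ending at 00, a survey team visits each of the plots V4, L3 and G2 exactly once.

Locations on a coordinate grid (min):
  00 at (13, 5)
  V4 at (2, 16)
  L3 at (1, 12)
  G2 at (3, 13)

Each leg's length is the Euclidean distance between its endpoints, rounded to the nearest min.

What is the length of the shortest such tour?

00 - V4 - L3 - G2 - 00: 16+4+2+13 = 35
00 - V4 - G2 - L3 - 00: 16+3+2+14 = 35
00 - L3 - V4 - G2 - 00: 14+4+3+13 = 34
The minimum is 34.
One optimal route: 00 → L3 → V4 → G2 → 00 (or its reverse).

Shortest round trip = 34 min.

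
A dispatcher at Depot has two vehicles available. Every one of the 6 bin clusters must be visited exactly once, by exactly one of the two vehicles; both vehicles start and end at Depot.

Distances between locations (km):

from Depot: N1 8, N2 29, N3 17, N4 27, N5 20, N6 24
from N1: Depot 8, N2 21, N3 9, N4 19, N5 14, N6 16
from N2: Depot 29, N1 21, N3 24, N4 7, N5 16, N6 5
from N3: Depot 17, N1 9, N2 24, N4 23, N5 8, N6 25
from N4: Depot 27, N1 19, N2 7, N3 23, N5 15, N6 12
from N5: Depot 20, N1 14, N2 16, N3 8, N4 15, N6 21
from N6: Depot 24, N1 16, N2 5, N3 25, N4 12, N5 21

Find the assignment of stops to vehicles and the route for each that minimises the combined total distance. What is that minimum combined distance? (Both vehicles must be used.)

92 km — the smallest possible combined total.

Try each way of splitting the stops between the two vehicles (each non-empty) and, for each split, find the best tour for each vehicle:
  {N1} + {N2, N3, N4, N5, N6}: 16 + 76 = 92
  {N2} + {N1, N3, N4, N5, N6}: 58 + 76 = 134
  {N1, N2} + {N3, N4, N5, N6}: 58 + 76 = 134
  {N3} + {N1, N2, N4, N5, N6}: 34 + 71 = 105
  {N1, N3} + {N2, N4, N5, N6}: 34 + 71 = 105
  {N2, N3} + {N1, N4, N5, N6}: 70 + 71 = 141
  … (31 splits in total)
Best: vehicle 1 Depot → N1 → Depot = 16; vehicle 2 Depot → N3 → N5 → N4 → N2 → N6 → Depot = 76; combined 92.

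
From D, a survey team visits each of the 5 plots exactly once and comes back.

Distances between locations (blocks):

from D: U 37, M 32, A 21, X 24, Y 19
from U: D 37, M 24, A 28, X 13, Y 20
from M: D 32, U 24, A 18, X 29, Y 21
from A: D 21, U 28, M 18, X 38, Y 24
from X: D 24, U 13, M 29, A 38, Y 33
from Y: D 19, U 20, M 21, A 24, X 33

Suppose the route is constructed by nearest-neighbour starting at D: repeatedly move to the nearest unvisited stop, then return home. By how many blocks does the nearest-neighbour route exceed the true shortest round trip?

The nearest-neighbour route is 3 blocks longer than optimal.

From D: Y=19, A=21, X=24, M=32, U=37 → choose Y (19).
From Y: U=20, M=21, A=24, X=33 → choose U (20).
From U: X=13, M=24, A=28 → choose X (13).
From X: M=29, A=38 → choose M (29).
From M: A=18 → choose A (18).
NN route D → Y → U → X → M → A → D costs 120.
Optimal: D → A → M → Y → U → X → D costs 117 (by enumerating all 60 distinct tours).
Excess = 120 − 117 = 3.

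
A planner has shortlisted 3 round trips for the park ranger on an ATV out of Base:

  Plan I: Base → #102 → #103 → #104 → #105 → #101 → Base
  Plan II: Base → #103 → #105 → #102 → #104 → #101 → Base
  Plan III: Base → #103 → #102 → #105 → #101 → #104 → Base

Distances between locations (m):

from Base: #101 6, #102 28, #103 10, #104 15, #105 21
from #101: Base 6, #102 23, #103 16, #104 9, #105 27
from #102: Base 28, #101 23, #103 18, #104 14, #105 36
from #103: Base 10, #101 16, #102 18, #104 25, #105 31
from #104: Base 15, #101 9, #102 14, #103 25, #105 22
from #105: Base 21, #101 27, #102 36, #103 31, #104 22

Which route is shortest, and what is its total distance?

106 m — Plan II is the shortest.

Plan I: 28 + 18 + 25 + 22 + 27 + 6 = 126
Plan II: 10 + 31 + 36 + 14 + 9 + 6 = 106
Plan III: 10 + 18 + 36 + 27 + 9 + 15 = 115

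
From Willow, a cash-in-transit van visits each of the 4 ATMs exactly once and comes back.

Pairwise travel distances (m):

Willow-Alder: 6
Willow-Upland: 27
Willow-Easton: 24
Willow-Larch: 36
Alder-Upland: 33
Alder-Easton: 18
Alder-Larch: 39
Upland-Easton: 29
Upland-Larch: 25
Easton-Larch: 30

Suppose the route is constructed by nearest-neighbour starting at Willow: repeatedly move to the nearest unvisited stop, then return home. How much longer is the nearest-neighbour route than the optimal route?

8 m longer than the optimal tour.

From Willow: Alder=6, Easton=24, Upland=27, Larch=36 → choose Alder (6).
From Alder: Easton=18, Upland=33, Larch=39 → choose Easton (18).
From Easton: Upland=29, Larch=30 → choose Upland (29).
From Upland: Larch=25 → choose Larch (25).
NN route Willow → Alder → Easton → Upland → Larch → Willow costs 114.
Optimal: Willow → Alder → Easton → Larch → Upland → Willow costs 106 (by enumerating all 12 distinct tours).
Excess = 114 − 106 = 8.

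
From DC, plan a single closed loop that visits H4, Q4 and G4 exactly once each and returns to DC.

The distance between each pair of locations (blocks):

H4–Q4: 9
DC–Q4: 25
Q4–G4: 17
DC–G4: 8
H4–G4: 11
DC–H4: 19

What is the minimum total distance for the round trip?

DC - H4 - Q4 - G4 - DC: 19+9+17+8 = 53
DC - H4 - G4 - Q4 - DC: 19+11+17+25 = 72
DC - Q4 - H4 - G4 - DC: 25+9+11+8 = 53
The minimum is 53.
One optimal route: DC → H4 → Q4 → G4 → DC (or its reverse).

Shortest round trip = 53 blocks.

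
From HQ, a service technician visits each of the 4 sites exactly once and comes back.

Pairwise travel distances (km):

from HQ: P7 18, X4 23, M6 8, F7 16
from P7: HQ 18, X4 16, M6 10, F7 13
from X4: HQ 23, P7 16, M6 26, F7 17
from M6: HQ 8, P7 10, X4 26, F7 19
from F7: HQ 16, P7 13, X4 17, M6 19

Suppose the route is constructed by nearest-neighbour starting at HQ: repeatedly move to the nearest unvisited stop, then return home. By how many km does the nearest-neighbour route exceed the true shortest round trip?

HQ: M6=8, F7=16, P7=18, X4=23 ⇒ M6
M6: P7=10, F7=19, X4=26 ⇒ P7
P7: F7=13, X4=16 ⇒ F7
F7: X4=17 ⇒ X4
NN route HQ → M6 → P7 → F7 → X4 → HQ costs 71.
Optimal: HQ → M6 → P7 → X4 → F7 → HQ costs 67 (by enumerating all 12 distinct tours).
Excess = 71 − 67 = 4.

4 km longer than the optimal tour.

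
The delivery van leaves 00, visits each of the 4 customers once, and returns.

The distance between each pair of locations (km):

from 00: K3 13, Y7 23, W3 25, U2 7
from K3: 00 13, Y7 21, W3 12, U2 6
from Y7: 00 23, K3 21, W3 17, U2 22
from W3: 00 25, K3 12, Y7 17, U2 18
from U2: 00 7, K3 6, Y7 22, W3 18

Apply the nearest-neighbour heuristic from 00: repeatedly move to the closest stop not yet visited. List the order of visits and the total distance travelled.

65 km along 00 → U2 → K3 → W3 → Y7 → 00.

From 00: distances to unvisited — U2=7, K3=13, Y7=23, W3=25. Nearest is U2 (7).
From U2: distances to unvisited — K3=6, W3=18, Y7=22. Nearest is K3 (6).
From K3: distances to unvisited — W3=12, Y7=21. Nearest is W3 (12).
From W3: distances to unvisited — Y7=17. Nearest is Y7 (17).
Return Y7→00: 23.
Total = 7 + 6 + 12 + 17 + 23 = 65.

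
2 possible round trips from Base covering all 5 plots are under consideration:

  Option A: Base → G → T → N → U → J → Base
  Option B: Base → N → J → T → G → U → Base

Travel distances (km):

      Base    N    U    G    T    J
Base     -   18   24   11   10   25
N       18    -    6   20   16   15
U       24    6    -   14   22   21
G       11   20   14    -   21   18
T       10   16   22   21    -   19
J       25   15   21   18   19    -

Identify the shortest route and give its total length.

Shortest is Option A, total 100 km.

Option A: 11 + 21 + 16 + 6 + 21 + 25 = 100
Option B: 18 + 15 + 19 + 21 + 14 + 24 = 111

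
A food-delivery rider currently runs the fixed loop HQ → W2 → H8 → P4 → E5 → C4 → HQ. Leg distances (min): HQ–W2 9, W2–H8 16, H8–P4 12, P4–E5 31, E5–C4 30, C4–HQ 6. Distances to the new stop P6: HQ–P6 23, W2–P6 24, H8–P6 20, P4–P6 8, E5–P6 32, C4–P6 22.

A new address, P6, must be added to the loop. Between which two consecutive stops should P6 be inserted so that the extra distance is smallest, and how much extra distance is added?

Insertion cost between consecutive stops i–j is d(i,P6) + d(P6,j) − d(i,j):
  between HQ and W2: 23 + 24 − 9 = 38
  between W2 and H8: 24 + 20 − 16 = 28
  between H8 and P4: 20 + 8 − 12 = 16
  between P4 and E5: 8 + 32 − 31 = 9
  between E5 and C4: 32 + 22 − 30 = 24
  between C4 and HQ: 22 + 23 − 6 = 39
Cheapest insertion is between P4 and E5, adding 9.
New total = 104 + 9 = 113.

Minimum extra distance: 9 min, inserting P6 between P4 and E5.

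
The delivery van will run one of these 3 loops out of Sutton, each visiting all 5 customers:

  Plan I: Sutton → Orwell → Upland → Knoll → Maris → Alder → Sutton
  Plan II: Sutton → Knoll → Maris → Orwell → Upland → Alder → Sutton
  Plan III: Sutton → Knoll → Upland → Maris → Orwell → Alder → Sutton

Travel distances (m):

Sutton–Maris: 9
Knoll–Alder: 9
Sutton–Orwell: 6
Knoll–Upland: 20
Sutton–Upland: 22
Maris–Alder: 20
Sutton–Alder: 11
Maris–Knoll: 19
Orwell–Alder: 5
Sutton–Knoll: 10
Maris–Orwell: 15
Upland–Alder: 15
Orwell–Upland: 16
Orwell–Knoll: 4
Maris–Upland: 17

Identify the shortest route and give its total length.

78 m — Plan III is the shortest.

Plan I: 6 + 16 + 20 + 19 + 20 + 11 = 92
Plan II: 10 + 19 + 15 + 16 + 15 + 11 = 86
Plan III: 10 + 20 + 17 + 15 + 5 + 11 = 78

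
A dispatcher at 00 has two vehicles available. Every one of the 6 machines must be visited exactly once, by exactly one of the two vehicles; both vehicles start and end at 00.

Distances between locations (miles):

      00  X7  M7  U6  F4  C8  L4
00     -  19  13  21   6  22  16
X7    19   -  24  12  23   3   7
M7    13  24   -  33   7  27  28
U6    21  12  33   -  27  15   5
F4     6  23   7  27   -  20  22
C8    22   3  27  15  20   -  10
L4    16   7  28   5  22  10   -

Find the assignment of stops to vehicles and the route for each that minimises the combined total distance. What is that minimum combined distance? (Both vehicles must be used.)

There are 2^5 − 1 = 31 ways to divide the 6 stops into two non-empty groups. For each, the best each vehicle can do is its own shortest tour through its group:
  {X7} + {M7, U6, F4, C8, L4}: 38 + 76 = 114
  {M7} + {X7, U6, F4, C8, L4}: 26 + 62 = 88
  {X7, M7} + {U6, F4, C8, L4}: 56 + 62 = 118
  {U6} + {X7, M7, F4, C8, L4}: 42 + 66 = 108
  {X7, U6} + {M7, F4, C8, L4}: 52 + 66 = 118
  {M7, U6} + {X7, F4, C8, L4}: 67 + 52 = 119
  … (31 splits in total)
  {M7, F4} + {X7, U6, C8, L4}: 26 + 58 = 84  ← best
Best: vehicle 1 00 → M7 → F4 → 00 = 26; vehicle 2 00 → X7 → C8 → U6 → L4 → 00 = 58; combined 84.

Minimum combined distance: 84 miles.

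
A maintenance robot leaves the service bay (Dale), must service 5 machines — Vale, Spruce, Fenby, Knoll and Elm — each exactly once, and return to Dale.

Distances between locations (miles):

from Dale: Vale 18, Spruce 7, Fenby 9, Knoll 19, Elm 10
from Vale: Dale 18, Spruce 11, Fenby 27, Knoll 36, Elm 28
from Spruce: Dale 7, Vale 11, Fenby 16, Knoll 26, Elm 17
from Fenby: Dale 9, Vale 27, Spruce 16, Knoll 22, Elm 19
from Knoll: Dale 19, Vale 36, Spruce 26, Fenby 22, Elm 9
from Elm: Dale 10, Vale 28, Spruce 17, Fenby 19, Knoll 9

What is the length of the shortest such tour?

Minimum total distance: 86 miles.

There are 60 distinct closed tours to check (reversals are equivalent).
Dale→Vale→Spruce→Fenby→Knoll→Elm→Dale: 18+11+16+22+9+10 = 86
Dale→Vale→Spruce→Fenby→Elm→Knoll→Dale: 18+11+16+19+9+19 = 92
Dale→Vale→Spruce→Knoll→Fenby→Elm→Dale: 18+11+26+22+19+10 = 106
Dale→Vale→Spruce→Knoll→Elm→Fenby→Dale: 18+11+26+9+19+9 = 92
Dale→Vale→Spruce→Elm→Fenby→Knoll→Dale: 18+11+17+19+22+19 = 106
Dale→Vale→Spruce→Elm→Knoll→Fenby→Dale: 18+11+17+9+22+9 = 86
Dale→Vale→Fenby→Spruce→Knoll→Elm→Dale: 18+27+16+26+9+10 = 106
Dale→Vale→Fenby→Spruce→Elm→Knoll→Dale: 18+27+16+17+9+19 = 106
Dale→Vale→Fenby→Knoll→Spruce→Elm→Dale: 18+27+22+26+17+10 = 120
Dale→Vale→Fenby→Knoll→Elm→Spruce→Dale: 18+27+22+9+17+7 = 100
Dale→Vale→Fenby→Elm→Spruce→Knoll→Dale: 18+27+19+17+26+19 = 126
Dale→Vale→Fenby→Elm→Knoll→Spruce→Dale: 18+27+19+9+26+7 = 106
Dale→Vale→Knoll→Spruce→Fenby→Elm→Dale: 18+36+26+16+19+10 = 125
Dale→Vale→Knoll→Spruce→Elm→Fenby→Dale: 18+36+26+17+19+9 = 125
… (46 more)
The minimum is 86.
One optimal route: Dale → Vale → Spruce → Fenby → Knoll → Elm → Dale (or its reverse).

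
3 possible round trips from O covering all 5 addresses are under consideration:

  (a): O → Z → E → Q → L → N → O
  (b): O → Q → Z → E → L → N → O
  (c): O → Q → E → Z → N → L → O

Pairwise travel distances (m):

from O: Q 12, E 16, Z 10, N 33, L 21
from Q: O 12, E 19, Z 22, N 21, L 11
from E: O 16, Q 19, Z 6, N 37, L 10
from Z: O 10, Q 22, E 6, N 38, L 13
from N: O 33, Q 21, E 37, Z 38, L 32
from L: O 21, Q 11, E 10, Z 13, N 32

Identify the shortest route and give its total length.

Shortest is (a), total 111 m.

(a): 10 + 6 + 19 + 11 + 32 + 33 = 111
(b): 12 + 22 + 6 + 10 + 32 + 33 = 115
(c): 12 + 19 + 6 + 38 + 32 + 21 = 128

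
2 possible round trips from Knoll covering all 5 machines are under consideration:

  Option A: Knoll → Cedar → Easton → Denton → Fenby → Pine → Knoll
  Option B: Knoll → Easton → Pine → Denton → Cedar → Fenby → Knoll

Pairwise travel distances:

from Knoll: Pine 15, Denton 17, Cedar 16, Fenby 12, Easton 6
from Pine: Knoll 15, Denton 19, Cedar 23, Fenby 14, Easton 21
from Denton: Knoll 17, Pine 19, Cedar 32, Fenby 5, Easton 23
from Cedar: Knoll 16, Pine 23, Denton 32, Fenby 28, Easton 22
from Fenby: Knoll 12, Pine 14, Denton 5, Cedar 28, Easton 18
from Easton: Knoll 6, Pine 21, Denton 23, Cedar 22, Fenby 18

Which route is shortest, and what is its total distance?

95 — Option A is the shortest.

Option A: 16 + 22 + 23 + 5 + 14 + 15 = 95
Option B: 6 + 21 + 19 + 32 + 28 + 12 = 118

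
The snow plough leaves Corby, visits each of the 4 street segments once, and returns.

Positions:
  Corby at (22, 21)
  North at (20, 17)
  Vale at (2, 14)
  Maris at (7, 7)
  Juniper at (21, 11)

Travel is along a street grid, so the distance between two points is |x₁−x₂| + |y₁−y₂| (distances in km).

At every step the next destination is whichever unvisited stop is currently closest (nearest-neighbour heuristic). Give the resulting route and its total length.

At Corby the remaining stops are North 6, Juniper 11, Vale 27, Maris 29; go to North.
At North the remaining stops are Juniper 7, Vale 21, Maris 23; go to Juniper.
At Juniper the remaining stops are Maris 18, Vale 22; go to Maris.
At Maris the remaining stops are Vale 12; go to Vale.
Return Vale→Corby: 27.
Total = 6 + 7 + 18 + 12 + 27 = 70.

Nearest-neighbour total = 70 km; route Corby → North → Juniper → Maris → Vale → Corby.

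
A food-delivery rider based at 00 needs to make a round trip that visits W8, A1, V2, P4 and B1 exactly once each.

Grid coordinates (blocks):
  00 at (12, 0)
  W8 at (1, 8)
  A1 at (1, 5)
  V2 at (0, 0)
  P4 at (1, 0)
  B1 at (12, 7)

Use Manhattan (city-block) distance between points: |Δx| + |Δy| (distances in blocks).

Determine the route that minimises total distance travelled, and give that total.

40 blocks — the shortest possible round trip.

There are 60 distinct closed tours to check (reversals are equivalent).
00 - W8 - A1 - V2 - P4 - B1 - 00: 19+3+6+1+18+7 = 54
00 - W8 - A1 - V2 - B1 - P4 - 00: 19+3+6+19+18+11 = 76
00 - W8 - A1 - P4 - V2 - B1 - 00: 19+3+5+1+19+7 = 54
00 - W8 - A1 - P4 - B1 - V2 - 00: 19+3+5+18+19+12 = 76
00 - W8 - A1 - B1 - V2 - P4 - 00: 19+3+13+19+1+11 = 66
00 - W8 - A1 - B1 - P4 - V2 - 00: 19+3+13+18+1+12 = 66
00 - W8 - V2 - A1 - P4 - B1 - 00: 19+9+6+5+18+7 = 64
00 - W8 - V2 - A1 - B1 - P4 - 00: 19+9+6+13+18+11 = 76
00 - W8 - V2 - P4 - A1 - B1 - 00: 19+9+1+5+13+7 = 54
00 - W8 - V2 - P4 - B1 - A1 - 00: 19+9+1+18+13+16 = 76
00 - W8 - V2 - B1 - A1 - P4 - 00: 19+9+19+13+5+11 = 76
00 - W8 - V2 - B1 - P4 - A1 - 00: 19+9+19+18+5+16 = 86
00 - W8 - P4 - A1 - V2 - B1 - 00: 19+8+5+6+19+7 = 64
00 - W8 - P4 - A1 - B1 - V2 - 00: 19+8+5+13+19+12 = 76
… (46 more)
00 - V2 - P4 - A1 - W8 - B1 - 00: 12+1+5+3+12+7 = 40  ← best
The minimum is 40.
One optimal route: 00 → V2 → P4 → A1 → W8 → B1 → 00 (or its reverse).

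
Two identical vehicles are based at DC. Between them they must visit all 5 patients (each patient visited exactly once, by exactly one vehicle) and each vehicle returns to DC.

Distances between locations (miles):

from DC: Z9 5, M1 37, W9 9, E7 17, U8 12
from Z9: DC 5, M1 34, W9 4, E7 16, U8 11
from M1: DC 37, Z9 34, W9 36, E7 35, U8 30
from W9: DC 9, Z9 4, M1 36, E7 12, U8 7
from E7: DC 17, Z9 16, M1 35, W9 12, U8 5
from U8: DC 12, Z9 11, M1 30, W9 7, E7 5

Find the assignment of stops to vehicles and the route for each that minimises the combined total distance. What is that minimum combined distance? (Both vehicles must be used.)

103 miles — the smallest possible combined total.

Try each way of splitting the stops between the two vehicles (each non-empty) and, for each split, find the best tour for each vehicle:
  {Z9} + {M1, W9, E7, U8}: 10 + 93 = 103
  {M1} + {Z9, W9, E7, U8}: 74 + 38 = 112
  {Z9, M1} + {W9, E7, U8}: 76 + 38 = 114
  {W9} + {Z9, M1, E7, U8}: 18 + 91 = 109
  {Z9, W9} + {M1, E7, U8}: 18 + 89 = 107
  {M1, W9} + {Z9, E7, U8}: 82 + 38 = 120
  … (15 splits in total)
Best: vehicle 1 DC → Z9 → DC = 10; vehicle 2 DC → M1 → E7 → U8 → W9 → DC = 93; combined 103.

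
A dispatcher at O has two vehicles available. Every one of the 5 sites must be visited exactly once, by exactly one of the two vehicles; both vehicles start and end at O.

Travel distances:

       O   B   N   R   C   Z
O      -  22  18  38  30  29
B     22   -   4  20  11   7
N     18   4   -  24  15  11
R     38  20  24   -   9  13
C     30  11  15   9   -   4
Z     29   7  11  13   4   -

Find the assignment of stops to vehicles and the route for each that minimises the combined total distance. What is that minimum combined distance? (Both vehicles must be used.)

Try each way of splitting the stops between the two vehicles (each non-empty) and, for each split, find the best tour for each vehicle:
  {B} + {N, R, C, Z}: 44 + 80 = 124
  {N} + {B, R, C, Z}: 36 + 80 = 116
  {B, N} + {R, C, Z}: 44 + 80 = 124
  {R} + {B, N, C, Z}: 76 + 63 = 139
  {B, R} + {N, C, Z}: 80 + 63 = 143
  {N, R} + {B, C, Z}: 80 + 63 = 143
  … (15 splits in total)
Best: vehicle 1 O → N → O = 36; vehicle 2 O → B → Z → C → R → O = 80; combined 116.

Minimum combined distance: 116.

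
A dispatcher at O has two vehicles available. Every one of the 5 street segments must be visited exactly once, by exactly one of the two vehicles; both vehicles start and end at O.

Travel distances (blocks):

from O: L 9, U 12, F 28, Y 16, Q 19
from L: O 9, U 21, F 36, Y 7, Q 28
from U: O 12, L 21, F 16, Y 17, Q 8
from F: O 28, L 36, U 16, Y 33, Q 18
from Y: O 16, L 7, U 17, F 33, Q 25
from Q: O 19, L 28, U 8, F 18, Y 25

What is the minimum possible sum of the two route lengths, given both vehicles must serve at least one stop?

There are 2^4 − 1 = 15 ways to divide the 5 stops into two non-empty groups. For each, the best each vehicle can do is its own shortest tour through its group:
  {L} + {U, F, Y, Q}: 18 + 86 = 104
  {U} + {L, F, Y, Q}: 24 + 86 = 110
  {L, U} + {F, Y, Q}: 42 + 86 = 128
  {F} + {L, U, Y, Q}: 56 + 60 = 116
  {L, F} + {U, Y, Q}: 73 + 60 = 133
  {U, F} + {L, Y, Q}: 56 + 60 = 116
  … (15 splits in total)
  {L, Y} + {U, F, Q}: 32 + 65 = 97  ← best
Best: vehicle 1 O → L → Y → O = 32; vehicle 2 O → U → F → Q → O = 65; combined 97.

Minimum combined distance: 97 blocks.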